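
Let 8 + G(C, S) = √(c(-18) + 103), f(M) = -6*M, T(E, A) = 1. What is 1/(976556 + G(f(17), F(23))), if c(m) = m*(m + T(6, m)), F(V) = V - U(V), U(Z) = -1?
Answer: 976548/953645995895 - √409/953645995895 ≈ 1.0240e-6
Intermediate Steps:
F(V) = 1 + V (F(V) = V - 1*(-1) = V + 1 = 1 + V)
c(m) = m*(1 + m) (c(m) = m*(m + 1) = m*(1 + m))
G(C, S) = -8 + √409 (G(C, S) = -8 + √(-18*(1 - 18) + 103) = -8 + √(-18*(-17) + 103) = -8 + √(306 + 103) = -8 + √409)
1/(976556 + G(f(17), F(23))) = 1/(976556 + (-8 + √409)) = 1/(976548 + √409)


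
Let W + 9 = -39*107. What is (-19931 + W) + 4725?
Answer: -19388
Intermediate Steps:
W = -4182 (W = -9 - 39*107 = -9 - 4173 = -4182)
(-19931 + W) + 4725 = (-19931 - 4182) + 4725 = -24113 + 4725 = -19388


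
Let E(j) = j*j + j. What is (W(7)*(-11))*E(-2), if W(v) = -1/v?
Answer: 22/7 ≈ 3.1429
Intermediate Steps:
E(j) = j + j² (E(j) = j² + j = j + j²)
(W(7)*(-11))*E(-2) = (-1/7*(-11))*(-2*(1 - 2)) = (-1*⅐*(-11))*(-2*(-1)) = -⅐*(-11)*2 = (11/7)*2 = 22/7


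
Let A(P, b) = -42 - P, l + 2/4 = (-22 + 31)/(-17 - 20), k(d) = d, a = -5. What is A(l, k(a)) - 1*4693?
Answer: -350335/74 ≈ -4734.3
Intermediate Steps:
l = -55/74 (l = -½ + (-22 + 31)/(-17 - 20) = -½ + 9/(-37) = -½ + 9*(-1/37) = -½ - 9/37 = -55/74 ≈ -0.74324)
A(l, k(a)) - 1*4693 = (-42 - 1*(-55/74)) - 1*4693 = (-42 + 55/74) - 4693 = -3053/74 - 4693 = -350335/74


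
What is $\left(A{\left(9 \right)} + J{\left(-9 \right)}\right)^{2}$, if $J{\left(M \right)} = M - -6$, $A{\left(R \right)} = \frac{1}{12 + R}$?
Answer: $\frac{3844}{441} \approx 8.7166$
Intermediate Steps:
$J{\left(M \right)} = 6 + M$ ($J{\left(M \right)} = M + 6 = 6 + M$)
$\left(A{\left(9 \right)} + J{\left(-9 \right)}\right)^{2} = \left(\frac{1}{12 + 9} + \left(6 - 9\right)\right)^{2} = \left(\frac{1}{21} - 3\right)^{2} = \left(- \frac{62}{21}\right)^{2} = \frac{3844}{441}$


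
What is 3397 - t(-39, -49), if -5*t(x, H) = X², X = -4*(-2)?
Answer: 17049/5 ≈ 3409.8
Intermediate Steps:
X = 8
t(x, H) = -64/5 (t(x, H) = -⅕*8² = -⅕*64 = -64/5)
3397 - t(-39, -49) = 3397 - 1*(-64/5) = 3397 + 64/5 = 17049/5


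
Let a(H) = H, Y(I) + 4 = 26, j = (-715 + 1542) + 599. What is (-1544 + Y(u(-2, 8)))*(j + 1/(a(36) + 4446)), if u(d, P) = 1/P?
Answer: -4863804413/2241 ≈ -2.1704e+6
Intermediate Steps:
j = 1426 (j = 827 + 599 = 1426)
u(d, P) = 1/P
Y(I) = 22 (Y(I) = -4 + 26 = 22)
(-1544 + Y(u(-2, 8)))*(j + 1/(a(36) + 4446)) = (-1544 + 22)*(1426 + 1/(36 + 4446)) = -1522*(1426 + 1/4482) = -1522*6391333/4482 = -4863804413/2241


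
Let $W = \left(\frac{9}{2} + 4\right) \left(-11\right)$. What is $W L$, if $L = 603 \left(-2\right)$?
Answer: $112761$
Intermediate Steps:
$L = -1206$
$W = - \frac{187}{2}$ ($W = \left(9 \cdot \frac{1}{2} + 4\right) \left(-11\right) = \left(\frac{9}{2} + 4\right) \left(-11\right) = \frac{17}{2} \left(-11\right) = - \frac{187}{2} \approx -93.5$)
$W L = \left(- \frac{187}{2}\right) \left(-1206\right) = 112761$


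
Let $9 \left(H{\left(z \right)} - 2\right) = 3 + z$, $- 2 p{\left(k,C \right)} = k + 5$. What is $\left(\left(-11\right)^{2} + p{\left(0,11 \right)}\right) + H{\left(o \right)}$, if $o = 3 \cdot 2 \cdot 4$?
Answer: $\frac{247}{2} \approx 123.5$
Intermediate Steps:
$p{\left(k,C \right)} = - \frac{5}{2} - \frac{k}{2}$ ($p{\left(k,C \right)} = - \frac{k + 5}{2} = - \frac{5 + k}{2} = - \frac{5}{2} - \frac{k}{2}$)
$o = 24$ ($o = 6 \cdot 4 = 24$)
$H{\left(z \right)} = \frac{7}{3} + \frac{z}{9}$ ($H{\left(z \right)} = 2 + \frac{3 + z}{9} = 2 + \left(\frac{1}{3} + \frac{z}{9}\right) = \frac{7}{3} + \frac{z}{9}$)
$\left(\left(-11\right)^{2} + p{\left(0,11 \right)}\right) + H{\left(o \right)} = \left(\left(-11\right)^{2} - \frac{5}{2}\right) + \left(\frac{7}{3} + \frac{1}{9} \cdot 24\right) = \left(121 + \left(- \frac{5}{2} + 0\right)\right) + \left(\frac{7}{3} + \frac{8}{3}\right) = \left(121 - \frac{5}{2}\right) + 5 = \frac{237}{2} + 5 = \frac{247}{2}$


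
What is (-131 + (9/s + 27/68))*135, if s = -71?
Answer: -85207005/4828 ≈ -17649.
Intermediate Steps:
(-131 + (9/s + 27/68))*135 = (-131 + (9/(-71) + 27/68))*135 = (-131 + (9*(-1/71) + 27*(1/68)))*135 = (-131 + (-9/71 + 27/68))*135 = (-131 + 1305/4828)*135 = -631163/4828*135 = -85207005/4828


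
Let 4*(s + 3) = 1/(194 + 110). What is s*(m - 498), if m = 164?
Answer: 609049/608 ≈ 1001.7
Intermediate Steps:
s = -3647/1216 (s = -3 + 1/(4*(194 + 110)) = -3 + (¼)/304 = -3 + (¼)*(1/304) = -3 + 1/1216 = -3647/1216 ≈ -2.9992)
s*(m - 498) = -3647*(164 - 498)/1216 = -3647/1216*(-334) = 609049/608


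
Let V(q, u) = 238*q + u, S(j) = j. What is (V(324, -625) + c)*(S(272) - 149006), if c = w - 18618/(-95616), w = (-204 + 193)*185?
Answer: -29411409168075/2656 ≈ -1.1074e+10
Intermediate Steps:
w = -2035 (w = -11*185 = -2035)
V(q, u) = u + 238*q
c = -32426657/15936 (c = -2035 - 18618/(-95616) = -2035 - 18618*(-1/95616) = -2035 + 3103/15936 = -32426657/15936 ≈ -2034.8)
(V(324, -625) + c)*(S(272) - 149006) = ((-625 + 238*324) - 32426657/15936)*(272 - 149006) = ((-625 + 77112) - 32426657/15936)*(-148734) = (76487 - 32426657/15936)*(-148734) = (1186470175/15936)*(-148734) = -29411409168075/2656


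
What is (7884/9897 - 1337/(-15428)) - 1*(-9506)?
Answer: 69124510197/7270996 ≈ 9506.9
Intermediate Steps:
(7884/9897 - 1337/(-15428)) - 1*(-9506) = (7884*(1/9897) - 1337*(-1/15428)) + 9506 = (2628/3299 + 191/2204) + 9506 = 6422221/7270996 + 9506 = 69124510197/7270996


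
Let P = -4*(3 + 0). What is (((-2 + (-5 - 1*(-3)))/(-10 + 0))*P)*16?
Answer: -384/5 ≈ -76.800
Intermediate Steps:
P = -12 (P = -4*3 = -12)
(((-2 + (-5 - 1*(-3)))/(-10 + 0))*P)*16 = (((-2 + (-5 - 1*(-3)))/(-10 + 0))*(-12))*16 = (((-2 + (-5 + 3))/(-10))*(-12))*16 = (((-2 - 2)*(-⅒))*(-12))*16 = (-4*(-⅒)*(-12))*16 = ((⅖)*(-12))*16 = -24/5*16 = -384/5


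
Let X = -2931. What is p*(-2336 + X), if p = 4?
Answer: -21068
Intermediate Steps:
p*(-2336 + X) = 4*(-2336 - 2931) = 4*(-5267) = -21068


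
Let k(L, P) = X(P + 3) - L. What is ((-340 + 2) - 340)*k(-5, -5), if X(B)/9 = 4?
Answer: -27798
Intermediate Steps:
X(B) = 36 (X(B) = 9*4 = 36)
k(L, P) = 36 - L
((-340 + 2) - 340)*k(-5, -5) = ((-340 + 2) - 340)*(36 - 1*(-5)) = (-338 - 340)*(36 + 5) = -678*41 = -27798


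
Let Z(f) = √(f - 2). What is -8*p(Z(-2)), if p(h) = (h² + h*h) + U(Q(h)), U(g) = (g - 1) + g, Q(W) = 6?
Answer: -24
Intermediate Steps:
U(g) = -1 + 2*g (U(g) = (-1 + g) + g = -1 + 2*g)
Z(f) = √(-2 + f)
p(h) = 11 + 2*h² (p(h) = (h² + h*h) + (-1 + 2*6) = (h² + h²) + (-1 + 12) = 2*h² + 11 = 11 + 2*h²)
-8*p(Z(-2)) = -8*(11 + 2*(√(-2 - 2))²) = -8*(11 + 2*(√(-4))²) = -8*(11 + 2*(2*I)²) = -8*(11 + 2*(-4)) = -8*(11 - 8) = -8*3 = -24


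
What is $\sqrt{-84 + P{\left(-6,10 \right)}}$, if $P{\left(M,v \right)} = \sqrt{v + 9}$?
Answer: $\sqrt{-84 + \sqrt{19}} \approx 8.9242 i$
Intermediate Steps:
$P{\left(M,v \right)} = \sqrt{9 + v}$
$\sqrt{-84 + P{\left(-6,10 \right)}} = \sqrt{-84 + \sqrt{9 + 10}} = \sqrt{-84 + \sqrt{19}}$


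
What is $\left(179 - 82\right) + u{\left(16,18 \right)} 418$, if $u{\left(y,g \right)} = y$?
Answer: $6785$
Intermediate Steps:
$\left(179 - 82\right) + u{\left(16,18 \right)} 418 = \left(179 - 82\right) + 16 \cdot 418 = 97 + 6688 = 6785$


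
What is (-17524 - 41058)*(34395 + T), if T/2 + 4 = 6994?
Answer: -2833904250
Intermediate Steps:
T = 13980 (T = -8 + 2*6994 = -8 + 13988 = 13980)
(-17524 - 41058)*(34395 + T) = (-17524 - 41058)*(34395 + 13980) = -58582*48375 = -2833904250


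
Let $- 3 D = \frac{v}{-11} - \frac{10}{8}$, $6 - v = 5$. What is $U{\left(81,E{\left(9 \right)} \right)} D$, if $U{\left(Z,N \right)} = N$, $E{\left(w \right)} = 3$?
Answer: $\frac{59}{44} \approx 1.3409$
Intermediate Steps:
$v = 1$ ($v = 6 - 5 = 1$)
$D = \frac{59}{132}$ ($D = - \frac{1 \frac{1}{-11} - \frac{10}{8}}{3} = - \frac{1 \left(- \frac{1}{11}\right) - \frac{5}{4}}{3} = - \frac{- \frac{1}{11} - \frac{5}{4}}{3} = \left(- \frac{1}{3}\right) \left(- \frac{59}{44}\right) = \frac{59}{132} \approx 0.44697$)
$U{\left(81,E{\left(9 \right)} \right)} D = 3 \cdot \frac{59}{132} = \frac{59}{44}$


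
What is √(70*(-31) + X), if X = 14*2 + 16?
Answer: I*√2126 ≈ 46.109*I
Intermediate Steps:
X = 44 (X = 28 + 16 = 44)
√(70*(-31) + X) = √(70*(-31) + 44) = √(-2170 + 44) = √(-2126) = I*√2126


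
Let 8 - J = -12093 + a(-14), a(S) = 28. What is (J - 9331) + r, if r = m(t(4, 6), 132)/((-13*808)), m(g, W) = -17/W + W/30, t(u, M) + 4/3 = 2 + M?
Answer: 19009296061/6932640 ≈ 2742.0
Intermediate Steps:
t(u, M) = ⅔ + M (t(u, M) = -4/3 + (2 + M) = ⅔ + M)
m(g, W) = -17/W + W/30 (m(g, W) = -17/W + W*(1/30) = -17/W + W/30)
J = 12073 (J = 8 - (-12093 + 28) = 8 - 1*(-12065) = 8 + 12065 = 12073)
r = -2819/6932640 (r = (-17/132 + (1/30)*132)/((-13*808)) = (-17*1/132 + 22/5)/(-10504) = (-17/132 + 22/5)*(-1/10504) = (2819/660)*(-1/10504) = -2819/6932640 ≈ -0.00040663)
(J - 9331) + r = (12073 - 9331) - 2819/6932640 = 2742 - 2819/6932640 = 19009296061/6932640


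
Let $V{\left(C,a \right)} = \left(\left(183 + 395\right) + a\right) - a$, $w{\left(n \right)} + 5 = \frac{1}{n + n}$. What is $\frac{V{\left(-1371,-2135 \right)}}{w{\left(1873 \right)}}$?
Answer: $- \frac{2165188}{18729} \approx -115.61$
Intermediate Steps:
$w{\left(n \right)} = -5 + \frac{1}{2 n}$ ($w{\left(n \right)} = -5 + \frac{1}{n + n} = -5 + \frac{1}{2 n}$)
$V{\left(C,a \right)} = 578$ ($V{\left(C,a \right)} = \left(578 + a\right) - a = 578$)
$\frac{V{\left(-1371,-2135 \right)}}{w{\left(1873 \right)}} = \frac{578}{-5 + \frac{1}{2 \cdot 1873}} = \frac{578}{-5 + \frac{1}{2} \cdot \frac{1}{1873}} = \frac{578}{-5 + \frac{1}{3746}} = \frac{578}{- \frac{18729}{3746}} = 578 \left(- \frac{3746}{18729}\right) = - \frac{2165188}{18729}$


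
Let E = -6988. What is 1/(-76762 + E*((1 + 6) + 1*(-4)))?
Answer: -1/97726 ≈ -1.0233e-5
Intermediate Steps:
1/(-76762 + E*((1 + 6) + 1*(-4))) = 1/(-76762 - 6988*((1 + 6) + 1*(-4))) = 1/(-76762 - 6988*(7 - 4)) = 1/(-76762 - 6988*3) = 1/(-76762 - 20964) = 1/(-97726) = -1/97726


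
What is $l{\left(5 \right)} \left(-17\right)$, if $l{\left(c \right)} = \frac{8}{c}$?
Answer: $- \frac{136}{5} \approx -27.2$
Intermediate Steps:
$l{\left(5 \right)} \left(-17\right) = \frac{8}{5} \left(-17\right) = - \frac{136}{5}$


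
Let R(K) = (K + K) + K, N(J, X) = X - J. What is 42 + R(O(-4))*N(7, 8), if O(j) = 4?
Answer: 54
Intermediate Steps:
R(K) = 3*K (R(K) = 2*K + K = 3*K)
42 + R(O(-4))*N(7, 8) = 42 + (3*4)*(8 - 1*7) = 42 + 12*(8 - 7) = 42 + 12*1 = 42 + 12 = 54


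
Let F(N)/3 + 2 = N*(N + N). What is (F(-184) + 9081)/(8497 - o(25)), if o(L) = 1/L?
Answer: 1768425/70808 ≈ 24.975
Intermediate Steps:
F(N) = -6 + 6*N² (F(N) = -6 + 3*(N*(N + N)) = -6 + 3*(N*(2*N)) = -6 + 3*(2*N²) = -6 + 6*N²)
(F(-184) + 9081)/(8497 - o(25)) = ((-6 + 6*(-184)²) + 9081)/(8497 - 1/25) = ((-6 + 6*33856) + 9081)/(8497 - 1*1/25) = ((-6 + 203136) + 9081)/(8497 - 1/25) = (203130 + 9081)/(212424/25) = 212211*(25/212424) = 1768425/70808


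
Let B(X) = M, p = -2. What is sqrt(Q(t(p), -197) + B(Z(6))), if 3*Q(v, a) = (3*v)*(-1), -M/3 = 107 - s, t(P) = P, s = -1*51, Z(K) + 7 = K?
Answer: 2*I*sqrt(118) ≈ 21.726*I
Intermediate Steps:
Z(K) = -7 + K
s = -51
M = -474 (M = -3*(107 - 1*(-51)) = -3*(107 + 51) = -3*158 = -474)
B(X) = -474
Q(v, a) = -v (Q(v, a) = ((3*v)*(-1))/3 = (-3*v)/3 = -v)
sqrt(Q(t(p), -197) + B(Z(6))) = sqrt(-1*(-2) - 474) = sqrt(2 - 474) = sqrt(-472) = 2*I*sqrt(118)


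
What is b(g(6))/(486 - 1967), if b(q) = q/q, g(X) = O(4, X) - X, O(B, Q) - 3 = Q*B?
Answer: -1/1481 ≈ -0.00067522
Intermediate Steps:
O(B, Q) = 3 + B*Q (O(B, Q) = 3 + Q*B = 3 + B*Q)
g(X) = 3 + 3*X (g(X) = (3 + 4*X) - X = 3 + 3*X)
b(q) = 1
b(g(6))/(486 - 1967) = 1/(486 - 1967) = 1/(-1481) = 1*(-1/1481) = -1/1481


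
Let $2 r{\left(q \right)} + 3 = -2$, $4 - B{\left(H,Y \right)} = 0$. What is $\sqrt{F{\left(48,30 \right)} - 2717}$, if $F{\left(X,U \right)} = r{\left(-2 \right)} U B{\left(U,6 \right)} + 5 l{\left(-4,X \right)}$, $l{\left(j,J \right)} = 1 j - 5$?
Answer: $i \sqrt{3062} \approx 55.335 i$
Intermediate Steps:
$B{\left(H,Y \right)} = 4$ ($B{\left(H,Y \right)} = 4 - 0 = 4 + 0 = 4$)
$l{\left(j,J \right)} = -5 + j$ ($l{\left(j,J \right)} = j - 5 = -5 + j$)
$r{\left(q \right)} = - \frac{5}{2}$ ($r{\left(q \right)} = - \frac{3}{2} + \frac{1}{2} \left(-2\right) = - \frac{3}{2} - 1 = - \frac{5}{2}$)
$F{\left(X,U \right)} = -45 - 10 U$ ($F{\left(X,U \right)} = - \frac{5 U}{2} \cdot 4 + 5 \left(-5 - 4\right) = - 10 U + 5 \left(-9\right) = - 10 U - 45 = -45 - 10 U$)
$\sqrt{F{\left(48,30 \right)} - 2717} = \sqrt{\left(-45 - 300\right) - 2717} = \sqrt{-345 - 2717} = \sqrt{-3062} = i \sqrt{3062}$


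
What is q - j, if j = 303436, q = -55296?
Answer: -358732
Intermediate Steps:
q - j = -55296 - 1*303436 = -55296 - 303436 = -358732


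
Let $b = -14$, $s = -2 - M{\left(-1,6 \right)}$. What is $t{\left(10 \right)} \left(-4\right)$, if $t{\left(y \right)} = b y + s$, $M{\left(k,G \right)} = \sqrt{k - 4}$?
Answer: $568 + 4 i \sqrt{5} \approx 568.0 + 8.9443 i$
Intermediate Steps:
$M{\left(k,G \right)} = \sqrt{-4 + k}$
$s = -2 - i \sqrt{5}$ ($s = -2 - \sqrt{-4 - 1} = -2 - \sqrt{-5} = -2 - i \sqrt{5} \approx -2.0 - 2.2361 i$)
$t{\left(y \right)} = -2 - 14 y - i \sqrt{5}$ ($t{\left(y \right)} = - 14 y - \left(2 + i \sqrt{5}\right) = -2 - 14 y - i \sqrt{5}$)
$t{\left(10 \right)} \left(-4\right) = \left(-2 - 140 - i \sqrt{5}\right) \left(-4\right) = \left(-142 - i \sqrt{5}\right) \left(-4\right) = 568 + 4 i \sqrt{5}$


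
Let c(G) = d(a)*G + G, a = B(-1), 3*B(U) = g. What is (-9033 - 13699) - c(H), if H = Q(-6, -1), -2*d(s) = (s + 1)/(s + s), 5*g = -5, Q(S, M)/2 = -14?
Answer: -22690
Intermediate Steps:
Q(S, M) = -28 (Q(S, M) = 2*(-14) = -28)
g = -1 (g = (1/5)*(-5) = -1)
B(U) = -1/3 (B(U) = (1/3)*(-1) = -1/3)
a = -1/3 ≈ -0.33333
d(s) = -(1 + s)/(4*s) (d(s) = -(s + 1)/(2*(s + s)) = -(1 + s)/(2*(2*s)) = -(1 + s)*1/(2*s)/2 = -(1 + s)/(4*s))
H = -28
c(G) = 3*G/2 (c(G) = ((-1 - 1*(-1/3))/(4*(-1/3)))*G + G = ((1/4)*(-3)*(-1 + 1/3))*G + G = ((1/4)*(-3)*(-2/3))*G + G = G/2 + G = 3*G/2)
(-9033 - 13699) - c(H) = (-9033 - 13699) - 3*(-28)/2 = -22732 - 1*(-42) = -22732 + 42 = -22690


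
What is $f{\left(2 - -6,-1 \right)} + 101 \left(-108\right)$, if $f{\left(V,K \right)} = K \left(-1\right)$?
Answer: $-10907$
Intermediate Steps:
$f{\left(V,K \right)} = - K$
$f{\left(2 - -6,-1 \right)} + 101 \left(-108\right) = \left(-1\right) \left(-1\right) + 101 \left(-108\right) = 1 - 10908 = -10907$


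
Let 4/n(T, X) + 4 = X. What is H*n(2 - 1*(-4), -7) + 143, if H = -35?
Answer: 1713/11 ≈ 155.73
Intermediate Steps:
n(T, X) = 4/(-4 + X)
H*n(2 - 1*(-4), -7) + 143 = -140/(-4 - 7) + 143 = -140/(-11) + 143 = -140*(-1)/11 + 143 = -35*(-4/11) + 143 = 140/11 + 143 = 1713/11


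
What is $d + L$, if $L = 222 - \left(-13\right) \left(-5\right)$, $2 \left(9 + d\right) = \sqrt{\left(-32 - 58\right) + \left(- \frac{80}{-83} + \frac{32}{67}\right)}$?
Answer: $148 + \frac{i \sqrt{2738647914}}{11122} \approx 148.0 + 4.7053 i$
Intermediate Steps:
$d = -9 + \frac{i \sqrt{2738647914}}{11122}$ ($d = -9 + \frac{\sqrt{\left(-32 - 58\right) + \left(- \frac{80}{-83} + \frac{32}{67}\right)}}{2} = -9 + \frac{\sqrt{-90 + \left(\left(-80\right) \left(- \frac{1}{83}\right) + 32 \cdot \frac{1}{67}\right)}}{2} = -9 + \frac{\sqrt{-90 + \left(\frac{80}{83} + \frac{32}{67}\right)}}{2} = -9 + \frac{\sqrt{-90 + \frac{8016}{5561}}}{2} = -9 + \frac{\sqrt{- \frac{492474}{5561}}}{2} = -9 + \frac{\frac{1}{5561} i \sqrt{2738647914}}{2} = -9 + \frac{i \sqrt{2738647914}}{11122} \approx -9.0 + 4.7053 i$)
$L = 157$ ($L = 222 - 65 = 157$)
$d + L = \left(-9 + \frac{i \sqrt{2738647914}}{11122}\right) + 157 = 148 + \frac{i \sqrt{2738647914}}{11122}$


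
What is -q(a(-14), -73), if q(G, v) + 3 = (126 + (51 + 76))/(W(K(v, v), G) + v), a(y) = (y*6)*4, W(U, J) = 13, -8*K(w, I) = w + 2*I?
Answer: 433/60 ≈ 7.2167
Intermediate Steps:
K(w, I) = -I/4 - w/8 (K(w, I) = -(w + 2*I)/8 = -I/4 - w/8)
a(y) = 24*y (a(y) = (6*y)*4 = 24*y)
q(G, v) = -3 + 253/(13 + v) (q(G, v) = -3 + (126 + (51 + 76))/(13 + v) = -3 + (126 + 127)/(13 + v) = -3 + 253/(13 + v))
-q(a(-14), -73) = -(214 - 3*(-73))/(13 - 73) = -(214 + 219)/(-60) = -(-1)*433/60 = -1*(-433/60) = 433/60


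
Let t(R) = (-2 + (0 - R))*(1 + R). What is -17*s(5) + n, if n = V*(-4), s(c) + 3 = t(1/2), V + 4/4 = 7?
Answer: 363/4 ≈ 90.750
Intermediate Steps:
V = 6 (V = -1 + 7 = 6)
t(R) = (1 + R)*(-2 - R) (t(R) = (-2 - R)*(1 + R) = (1 + R)*(-2 - R))
s(c) = -27/4 (s(c) = -3 + (-2 - (1/2)² - 3/2) = -3 + (-2 - (½)² - 3*½) = -3 + (-2 - 1*¼ - 3/2) = -3 + (-2 - ¼ - 3/2) = -3 - 15/4 = -27/4)
n = -24 (n = 6*(-4) = -24)
-17*s(5) + n = -17*(-27/4) - 24 = 459/4 - 24 = 363/4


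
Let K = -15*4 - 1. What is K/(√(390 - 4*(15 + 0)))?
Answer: -61*√330/330 ≈ -3.3579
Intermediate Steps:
K = -61 (K = -60 - 1 = -61)
K/(√(390 - 4*(15 + 0))) = -61/√(390 - 4*(15 + 0)) = -61/√(390 - 4*15) = -61/√(390 - 60) = -61*√330/330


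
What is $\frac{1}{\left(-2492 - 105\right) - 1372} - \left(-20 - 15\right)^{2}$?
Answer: $- \frac{4862026}{3969} \approx -1225.0$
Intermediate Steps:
$\frac{1}{\left(-2492 - 105\right) - 1372} - \left(-20 - 15\right)^{2} = \frac{1}{\left(-2492 - 105\right) - 1372} - \left(-35\right)^{2} = \frac{1}{-2597 - 1372} - 1225 = \frac{1}{-3969} - 1225 = - \frac{1}{3969} - 1225 = - \frac{4862026}{3969}$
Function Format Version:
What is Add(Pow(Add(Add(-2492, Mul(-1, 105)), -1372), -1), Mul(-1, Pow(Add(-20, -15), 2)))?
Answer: Rational(-4862026, 3969) ≈ -1225.0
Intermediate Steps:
Add(Pow(Add(Add(-2492, Mul(-1, 105)), -1372), -1), Mul(-1, Pow(Add(-20, -15), 2))) = Add(Pow(Add(Add(-2492, -105), -1372), -1), Mul(-1, Pow(-35, 2))) = Add(Pow(Add(-2597, -1372), -1), Mul(-1, 1225)) = Add(Pow(-3969, -1), -1225) = Add(Rational(-1, 3969), -1225) = Rational(-4862026, 3969)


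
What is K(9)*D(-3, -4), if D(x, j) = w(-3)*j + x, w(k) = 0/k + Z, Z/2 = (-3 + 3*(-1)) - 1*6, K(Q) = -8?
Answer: -744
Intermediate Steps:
Z = -24 (Z = 2*((-3 + 3*(-1)) - 1*6) = 2*((-3 - 3) - 6) = 2*(-6 - 6) = 2*(-12) = -24)
w(k) = -24 (w(k) = 0/k - 24 = 0 - 24 = -24)
D(x, j) = x - 24*j (D(x, j) = -24*j + x = x - 24*j)
K(9)*D(-3, -4) = -8*(-3 - 24*(-4)) = -8*(-3 + 96) = -8*93 = -744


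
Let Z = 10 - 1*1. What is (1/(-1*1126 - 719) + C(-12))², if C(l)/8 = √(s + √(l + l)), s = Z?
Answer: (1 - 14760*√(9 + 2*I*√6))²/3404025 ≈ 575.97 + 313.53*I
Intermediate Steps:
Z = 9 (Z = 10 - 1 = 9)
s = 9
C(l) = 8*√(9 + √2*√l) (C(l) = 8*√(9 + √(l + l)) = 8*√(9 + √(2*l)) = 8*√(9 + √2*√l))
(1/(-1*1126 - 719) + C(-12))² = (1/(-1*1126 - 719) + 8*√(9 + √2*√(-12)))² = (1/(-1126 - 719) + 8*√(9 + √2*(2*I*√3)))² = (1/(-1845) + 8*√(9 + 2*I*√6))² = (-1/1845 + 8*√(9 + 2*I*√6))²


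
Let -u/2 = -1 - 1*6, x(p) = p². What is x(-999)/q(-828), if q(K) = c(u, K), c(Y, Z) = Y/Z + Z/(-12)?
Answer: 413172414/28559 ≈ 14467.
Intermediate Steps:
u = 14 (u = -2*(-1 - 1*6) = -2*(-1 - 6) = -2*(-7) = 14)
c(Y, Z) = -Z/12 + Y/Z (c(Y, Z) = Y/Z + Z*(-1/12) = Y/Z - Z/12 = -Z/12 + Y/Z)
q(K) = 14/K - K/12 (q(K) = -K/12 + 14/K = 14/K - K/12)
x(-999)/q(-828) = (-999)²/(14/(-828) - 1/12*(-828)) = 998001/(14*(-1/828) + 69) = 998001/(-7/414 + 69) = 998001/(28559/414) = 998001*(414/28559) = 413172414/28559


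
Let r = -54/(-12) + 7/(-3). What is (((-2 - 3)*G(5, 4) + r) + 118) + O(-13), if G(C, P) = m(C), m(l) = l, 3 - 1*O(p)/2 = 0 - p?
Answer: 451/6 ≈ 75.167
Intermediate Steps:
O(p) = 6 + 2*p (O(p) = 6 - 2*(0 - p) = 6 - (-2)*p = 6 + 2*p)
G(C, P) = C
r = 13/6 (r = -54*(-1/12) + 7*(-1/3) = 9/2 - 7/3 = 13/6 ≈ 2.1667)
(((-2 - 3)*G(5, 4) + r) + 118) + O(-13) = (((-2 - 3)*5 + 13/6) + 118) + (6 + 2*(-13)) = ((-5*5 + 13/6) + 118) + (6 - 26) = ((-25 + 13/6) + 118) - 20 = (-137/6 + 118) - 20 = 571/6 - 20 = 451/6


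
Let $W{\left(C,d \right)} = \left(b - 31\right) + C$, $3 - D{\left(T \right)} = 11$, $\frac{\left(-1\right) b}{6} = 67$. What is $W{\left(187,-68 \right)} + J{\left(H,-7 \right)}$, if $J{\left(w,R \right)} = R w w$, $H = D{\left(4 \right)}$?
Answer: $-694$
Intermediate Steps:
$b = -402$ ($b = \left(-6\right) 67 = -402$)
$D{\left(T \right)} = -8$ ($D{\left(T \right)} = 3 - 11 = -8$)
$H = -8$
$J{\left(w,R \right)} = R w^{2}$
$W{\left(C,d \right)} = -433 + C$ ($W{\left(C,d \right)} = \left(-402 - 31\right) + C = -433 + C$)
$W{\left(187,-68 \right)} + J{\left(H,-7 \right)} = \left(-433 + 187\right) - 7 \left(-8\right)^{2} = -246 - 448 = -694$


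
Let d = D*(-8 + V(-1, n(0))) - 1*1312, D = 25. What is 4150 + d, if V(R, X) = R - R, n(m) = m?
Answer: 2638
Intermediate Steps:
V(R, X) = 0
d = -1512 (d = 25*(-8 + 0) - 1*1312 = 25*(-8) - 1312 = -200 - 1312 = -1512)
4150 + d = 4150 - 1512 = 2638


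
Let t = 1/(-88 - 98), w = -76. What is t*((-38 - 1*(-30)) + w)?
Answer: 14/31 ≈ 0.45161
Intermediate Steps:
t = -1/186 (t = 1/(-186) = -1/186 ≈ -0.0053763)
t*((-38 - 1*(-30)) + w) = -((-38 - 1*(-30)) - 76)/186 = -((-38 + 30) - 76)/186 = -(-8 - 76)/186 = -1/186*(-84) = 14/31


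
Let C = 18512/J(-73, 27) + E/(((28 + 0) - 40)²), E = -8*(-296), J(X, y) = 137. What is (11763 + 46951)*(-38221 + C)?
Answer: -2756012202826/1233 ≈ -2.2352e+9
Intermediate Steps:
E = 2368
C = 186884/1233 (C = 18512/137 + 2368/(((28 + 0) - 40)²) = 18512*(1/137) + 2368/((28 - 40)²) = 18512/137 + 2368/((-12)²) = 18512/137 + 2368/144 = 18512/137 + 2368*(1/144) = 18512/137 + 148/9 = 186884/1233 ≈ 151.57)
(11763 + 46951)*(-38221 + C) = (11763 + 46951)*(-38221 + 186884/1233) = 58714*(-46939609/1233) = -2756012202826/1233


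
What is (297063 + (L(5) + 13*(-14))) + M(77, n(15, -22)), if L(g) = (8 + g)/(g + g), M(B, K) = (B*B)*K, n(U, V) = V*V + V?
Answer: 30360803/10 ≈ 3.0361e+6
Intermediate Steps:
n(U, V) = V + V**2 (n(U, V) = V**2 + V = V + V**2)
M(B, K) = K*B**2 (M(B, K) = B**2*K = K*B**2)
L(g) = (8 + g)/(2*g) (L(g) = (8 + g)/((2*g)) = (8 + g)*(1/(2*g)) = (8 + g)/(2*g))
(297063 + (L(5) + 13*(-14))) + M(77, n(15, -22)) = (297063 + ((1/2)*(8 + 5)/5 + 13*(-14))) - 22*(1 - 22)*77**2 = (297063 + ((1/2)*(1/5)*13 - 182)) - 22*(-21)*5929 = (297063 + (13/10 - 182)) + 462*5929 = (297063 - 1807/10) + 2739198 = 2968823/10 + 2739198 = 30360803/10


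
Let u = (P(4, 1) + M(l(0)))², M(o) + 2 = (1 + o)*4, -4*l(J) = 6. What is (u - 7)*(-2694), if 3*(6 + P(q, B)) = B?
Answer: -698644/3 ≈ -2.3288e+5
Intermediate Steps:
l(J) = -3/2 (l(J) = -¼*6 = -3/2)
M(o) = 2 + 4*o (M(o) = -2 + (1 + o)*4 = -2 + (4 + 4*o) = 2 + 4*o)
P(q, B) = -6 + B/3
u = 841/9 (u = ((-6 + (⅓)*1) + (2 + 4*(-3/2)))² = ((-6 + ⅓) + (2 - 6))² = (-17/3 - 4)² = (-29/3)² = 841/9 ≈ 93.444)
(u - 7)*(-2694) = (841/9 - 7)*(-2694) = (778/9)*(-2694) = -698644/3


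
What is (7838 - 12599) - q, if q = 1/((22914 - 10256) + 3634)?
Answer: -77566213/16292 ≈ -4761.0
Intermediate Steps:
q = 1/16292 (q = 1/(12658 + 3634) = 1/16292 ≈ 6.1380e-5)
(7838 - 12599) - q = (7838 - 12599) - 1*1/16292 = -4761 - 1/16292 = -77566213/16292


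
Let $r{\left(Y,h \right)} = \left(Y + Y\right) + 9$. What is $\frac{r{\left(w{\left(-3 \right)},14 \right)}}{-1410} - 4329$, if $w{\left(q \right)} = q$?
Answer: $- \frac{2034631}{470} \approx -4329.0$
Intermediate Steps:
$r{\left(Y,h \right)} = 9 + 2 Y$ ($r{\left(Y,h \right)} = 2 Y + 9 = 9 + 2 Y$)
$\frac{r{\left(w{\left(-3 \right)},14 \right)}}{-1410} - 4329 = \frac{9 + 2 \left(-3\right)}{-1410} - 4329 = \left(9 - 6\right) \left(- \frac{1}{1410}\right) - 4329 = 3 \left(- \frac{1}{1410}\right) - 4329 = - \frac{1}{470} - 4329 = - \frac{2034631}{470}$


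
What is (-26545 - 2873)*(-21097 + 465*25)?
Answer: 278647296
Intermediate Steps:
(-26545 - 2873)*(-21097 + 465*25) = -29418*(-21097 + 11625) = -29418*(-9472) = 278647296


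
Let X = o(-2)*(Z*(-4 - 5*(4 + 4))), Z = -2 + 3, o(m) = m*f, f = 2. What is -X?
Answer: -176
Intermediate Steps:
o(m) = 2*m (o(m) = m*2 = 2*m)
Z = 1
X = 176 (X = (2*(-2))*(1*(-4 - 5*(4 + 4))) = -4*(-4 - 5*8) = -4*(-4 - 40) = -4*(-44) = 176)
-X = -1*176 = -176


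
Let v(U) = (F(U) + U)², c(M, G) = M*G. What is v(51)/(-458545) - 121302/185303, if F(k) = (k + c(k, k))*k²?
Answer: -8816914291079705517/84969764135 ≈ -1.0377e+8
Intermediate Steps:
c(M, G) = G*M
F(k) = k²*(k + k²) (F(k) = (k + k*k)*k² = (k + k²)*k² = k²*(k + k²))
v(U) = (U + U³*(1 + U))² (v(U) = (U³*(1 + U) + U)² = (U + U³*(1 + U))²)
v(51)/(-458545) - 121302/185303 = (51²*(1 + 51²*(1 + 51))²)/(-458545) - 121302/185303 = (2601*(1 + 2601*52)²)*(-1/458545) - 121302*1/185303 = (2601*(1 + 135252)²)*(-1/458545) - 121302/185303 = (2601*135253²)*(-1/458545) - 121302/185303 = (2601*18293374009)*(-1/458545) - 121302/185303 = 47581065797409*(-1/458545) - 121302/185303 = -47581065797409/458545 - 121302/185303 = -8816914291079705517/84969764135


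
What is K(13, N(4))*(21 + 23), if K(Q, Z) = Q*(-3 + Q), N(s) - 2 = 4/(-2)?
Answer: 5720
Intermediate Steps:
N(s) = 0 (N(s) = 2 + 4/(-2) = 2 + 4*(-½) = 2 - 2 = 0)
K(13, N(4))*(21 + 23) = (13*(-3 + 13))*(21 + 23) = (13*10)*44 = 130*44 = 5720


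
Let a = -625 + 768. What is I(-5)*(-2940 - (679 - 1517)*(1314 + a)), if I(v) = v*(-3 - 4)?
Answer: 42630910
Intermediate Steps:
a = 143
I(v) = -7*v (I(v) = v*(-7) = -7*v)
I(-5)*(-2940 - (679 - 1517)*(1314 + a)) = (-7*(-5))*(-2940 - (679 - 1517)*(1314 + 143)) = 35*(-2940 - (-838)*1457) = 35*(-2940 - 1*(-1220966)) = 35*(-2940 + 1220966) = 35*1218026 = 42630910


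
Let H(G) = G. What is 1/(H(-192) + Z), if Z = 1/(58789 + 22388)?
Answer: -81177/15585983 ≈ -0.0052083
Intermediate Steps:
Z = 1/81177 ≈ 1.2319e-5
1/(H(-192) + Z) = 1/(-192 + 1/81177) = 1/(-15585983/81177) = -81177/15585983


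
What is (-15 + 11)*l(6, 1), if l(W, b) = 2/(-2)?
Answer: 4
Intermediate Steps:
l(W, b) = -1 (l(W, b) = 2*(-1/2) = -1)
(-15 + 11)*l(6, 1) = (-15 + 11)*(-1) = -4*(-1) = 4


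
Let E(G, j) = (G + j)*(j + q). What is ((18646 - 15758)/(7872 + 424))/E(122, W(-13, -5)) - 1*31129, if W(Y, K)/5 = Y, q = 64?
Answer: -96842338/3111 ≈ -31129.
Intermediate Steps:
W(Y, K) = 5*Y
E(G, j) = (64 + j)*(G + j) (E(G, j) = (G + j)*(j + 64) = (G + j)*(64 + j) = (64 + j)*(G + j))
((18646 - 15758)/(7872 + 424))/E(122, W(-13, -5)) - 1*31129 = ((18646 - 15758)/(7872 + 424))/((5*(-13))² + 64*122 + 64*(5*(-13)) + 122*(5*(-13))) - 1*31129 = (2888/8296)/((-65)² + 7808 + 64*(-65) + 122*(-65)) - 31129 = (2888*(1/8296))/(4225 + 7808 - 4160 - 7930) - 31129 = (361/1037)/(-57) - 31129 = (361/1037)*(-1/57) - 31129 = -19/3111 - 31129 = -96842338/3111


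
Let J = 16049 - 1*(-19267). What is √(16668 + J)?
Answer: 228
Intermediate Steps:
J = 35316 (J = 16049 + 19267 = 35316)
√(16668 + J) = √(16668 + 35316) = √51984 = 228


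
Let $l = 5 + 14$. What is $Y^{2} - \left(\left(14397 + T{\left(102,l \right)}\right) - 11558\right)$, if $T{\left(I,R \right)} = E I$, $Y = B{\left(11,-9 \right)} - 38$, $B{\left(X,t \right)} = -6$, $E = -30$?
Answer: $2157$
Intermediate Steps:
$Y = -44$ ($Y = -6 - 38 = -44$)
$l = 19$
$T{\left(I,R \right)} = - 30 I$
$Y^{2} - \left(\left(14397 + T{\left(102,l \right)}\right) - 11558\right) = \left(-44\right)^{2} - \left(\left(14397 - 3060\right) - 11558\right) = 1936 - \left(\left(14397 - 3060\right) - 11558\right) = 1936 - \left(11337 - 11558\right) = 1936 - -221 = 1936 + 221 = 2157$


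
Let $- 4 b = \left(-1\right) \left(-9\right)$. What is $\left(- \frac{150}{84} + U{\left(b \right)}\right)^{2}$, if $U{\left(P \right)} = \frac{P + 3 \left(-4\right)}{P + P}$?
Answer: $\frac{841}{441} \approx 1.907$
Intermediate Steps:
$b = - \frac{9}{4}$ ($b = - \frac{\left(-1\right) \left(-9\right)}{4} = \left(- \frac{1}{4}\right) 9 = - \frac{9}{4} \approx -2.25$)
$U{\left(P \right)} = \frac{-12 + P}{2 P}$ ($U{\left(P \right)} = \frac{P - 12}{2 P} = \left(-12 + P\right) \frac{1}{2 P} = \frac{-12 + P}{2 P}$)
$\left(- \frac{150}{84} + U{\left(b \right)}\right)^{2} = \left(- \frac{150}{84} + \frac{-12 - \frac{9}{4}}{2 \left(- \frac{9}{4}\right)}\right)^{2} = \left(\left(-150\right) \frac{1}{84} + \frac{1}{2} \left(- \frac{4}{9}\right) \left(- \frac{57}{4}\right)\right)^{2} = \left(- \frac{25}{14} + \frac{19}{6}\right)^{2} = \left(\frac{29}{21}\right)^{2} = \frac{841}{441}$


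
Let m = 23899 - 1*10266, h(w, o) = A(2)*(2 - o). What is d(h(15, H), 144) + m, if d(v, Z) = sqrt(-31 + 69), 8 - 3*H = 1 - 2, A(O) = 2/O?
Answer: 13633 + sqrt(38) ≈ 13639.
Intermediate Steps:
H = 3 (H = 8/3 - (1 - 2)/3 = 8/3 - 1/3*(-1) = 8/3 + 1/3 = 3)
h(w, o) = 2 - o (h(w, o) = (2/2)*(2 - o) = (2*(1/2))*(2 - o) = 1*(2 - o) = 2 - o)
d(v, Z) = sqrt(38)
m = 13633 (m = 23899 - 10266 = 13633)
d(h(15, H), 144) + m = sqrt(38) + 13633 = 13633 + sqrt(38)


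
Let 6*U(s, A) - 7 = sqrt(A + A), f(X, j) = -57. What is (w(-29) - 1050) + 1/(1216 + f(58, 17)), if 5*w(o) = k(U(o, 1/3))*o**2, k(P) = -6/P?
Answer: -55833641/28975 + 1044*sqrt(6)/25 ≈ -1824.7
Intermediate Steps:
U(s, A) = 7/6 + sqrt(2)*sqrt(A)/6 (U(s, A) = 7/6 + sqrt(A + A)/6 = 7/6 + sqrt(2*A)/6 = 7/6 + (sqrt(2)*sqrt(A))/6 = 7/6 + sqrt(2)*sqrt(A)/6)
w(o) = -6*o**2/(5*(7/6 + sqrt(6)/18)) (w(o) = ((-6/(7/6 + sqrt(2)*sqrt(1/3)/6))*o**2)/5 = ((-6/(7/6 + sqrt(2)*(sqrt(3)/3)/6))*o**2)/5 = ((-6/(7/6 + sqrt(6)/18))*o**2)/5 = (-6*o**2/(7/6 + sqrt(6)/18))/5 = -6*o**2/(5*(7/6 + sqrt(6)/18)))
(w(-29) - 1050) + 1/(1216 + f(58, 17)) = ((-756/725*(-29)**2 + (36/725)*sqrt(6)*(-29)**2) - 1050) + 1/(1216 - 57) = ((-756/725*841 + (36/725)*sqrt(6)*841) - 1050) + 1/1159 = ((-21924/25 + 1044*sqrt(6)/25) - 1050) + 1/1159 = (-48174/25 + 1044*sqrt(6)/25) + 1/1159 = -55833641/28975 + 1044*sqrt(6)/25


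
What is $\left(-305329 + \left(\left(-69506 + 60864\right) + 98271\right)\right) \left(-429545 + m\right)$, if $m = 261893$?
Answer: $36162536400$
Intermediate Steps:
$\left(-305329 + \left(\left(-69506 + 60864\right) + 98271\right)\right) \left(-429545 + m\right) = \left(-305329 + \left(\left(-69506 + 60864\right) + 98271\right)\right) \left(-429545 + 261893\right) = \left(-305329 + \left(-8642 + 98271\right)\right) \left(-167652\right) = \left(-305329 + 89629\right) \left(-167652\right) = \left(-215700\right) \left(-167652\right) = 36162536400$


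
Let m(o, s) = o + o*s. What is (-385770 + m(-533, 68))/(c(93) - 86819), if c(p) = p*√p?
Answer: 36685107993/7536734404 + 39296871*√93/7536734404 ≈ 4.9178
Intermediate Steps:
c(p) = p^(3/2)
(-385770 + m(-533, 68))/(c(93) - 86819) = (-385770 - 533*(1 + 68))/(93^(3/2) - 86819) = (-385770 - 533*69)/(93*√93 - 86819) = (-385770 - 36777)/(-86819 + 93*√93) = -422547/(-86819 + 93*√93)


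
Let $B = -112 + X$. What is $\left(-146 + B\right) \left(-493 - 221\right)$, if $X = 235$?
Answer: $16422$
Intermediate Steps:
$B = 123$ ($B = -112 + 235 = 123$)
$\left(-146 + B\right) \left(-493 - 221\right) = \left(-146 + 123\right) \left(-493 - 221\right) = \left(-23\right) \left(-714\right) = 16422$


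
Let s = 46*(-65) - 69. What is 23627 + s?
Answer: 20568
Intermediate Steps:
s = -3059 (s = -2990 - 69 = -3059)
23627 + s = 23627 - 3059 = 20568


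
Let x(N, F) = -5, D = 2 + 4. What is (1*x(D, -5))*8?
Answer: -40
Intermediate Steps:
D = 6
(1*x(D, -5))*8 = (1*(-5))*8 = -5*8 = -40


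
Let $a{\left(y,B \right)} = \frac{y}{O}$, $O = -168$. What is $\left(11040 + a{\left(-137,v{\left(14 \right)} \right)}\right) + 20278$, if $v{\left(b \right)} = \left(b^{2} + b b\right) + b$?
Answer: $\frac{5261561}{168} \approx 31319.0$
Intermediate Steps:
$v{\left(b \right)} = b + 2 b^{2}$ ($v{\left(b \right)} = \left(b^{2} + b^{2}\right) + b = 2 b^{2} + b = b + 2 b^{2}$)
$a{\left(y,B \right)} = - \frac{y}{168}$ ($a{\left(y,B \right)} = \frac{y}{-168} = y \left(- \frac{1}{168}\right) = - \frac{y}{168}$)
$\left(11040 + a{\left(-137,v{\left(14 \right)} \right)}\right) + 20278 = \left(11040 - - \frac{137}{168}\right) + 20278 = \left(11040 + \frac{137}{168}\right) + 20278 = \frac{1854857}{168} + 20278 = \frac{5261561}{168}$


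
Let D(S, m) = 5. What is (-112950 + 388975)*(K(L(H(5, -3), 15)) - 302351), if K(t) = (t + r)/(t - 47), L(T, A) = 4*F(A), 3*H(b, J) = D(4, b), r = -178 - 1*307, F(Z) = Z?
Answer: -1085050962700/13 ≈ -8.3465e+10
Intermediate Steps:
r = -485 (r = -178 - 307 = -485)
H(b, J) = 5/3 (H(b, J) = (⅓)*5 = 5/3)
L(T, A) = 4*A
K(t) = (-485 + t)/(-47 + t) (K(t) = (t - 485)/(t - 47) = (-485 + t)/(-47 + t))
(-112950 + 388975)*(K(L(H(5, -3), 15)) - 302351) = (-112950 + 388975)*((-485 + 4*15)/(-47 + 4*15) - 302351) = 276025*((-485 + 60)/(-47 + 60) - 302351) = 276025*(-425/13 - 302351) = 276025*(-3930988/13) = -1085050962700/13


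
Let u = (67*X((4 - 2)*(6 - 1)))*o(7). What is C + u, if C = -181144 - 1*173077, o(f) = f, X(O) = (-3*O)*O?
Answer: -494921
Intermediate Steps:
X(O) = -3*O**2
C = -354221 (C = -181144 - 173077 = -354221)
u = -140700 (u = (67*(-3*(4 - 2)**2*(6 - 1)**2))*7 = (67*(-3*(2*5)**2))*7 = (67*(-3*10**2))*7 = (67*(-3*100))*7 = (67*(-300))*7 = -20100*7 = -140700)
C + u = -354221 - 140700 = -494921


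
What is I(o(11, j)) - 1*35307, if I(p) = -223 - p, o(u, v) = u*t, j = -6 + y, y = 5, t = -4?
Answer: -35486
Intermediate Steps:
j = -1 (j = -6 + 5 = -1)
o(u, v) = -4*u (o(u, v) = u*(-4) = -4*u)
I(o(11, j)) - 1*35307 = (-223 - (-4)*11) - 1*35307 = (-223 - 1*(-44)) - 35307 = (-223 + 44) - 35307 = -179 - 35307 = -35486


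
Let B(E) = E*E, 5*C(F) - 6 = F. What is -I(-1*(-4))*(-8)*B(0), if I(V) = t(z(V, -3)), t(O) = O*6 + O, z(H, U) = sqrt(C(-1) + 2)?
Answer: 0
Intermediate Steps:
C(F) = 6/5 + F/5
z(H, U) = sqrt(3) (z(H, U) = sqrt((6/5 + (1/5)*(-1)) + 2) = sqrt((6/5 - 1/5) + 2) = sqrt(1 + 2) = sqrt(3))
t(O) = 7*O (t(O) = 6*O + O = 7*O)
I(V) = 7*sqrt(3)
B(E) = E**2
-I(-1*(-4))*(-8)*B(0) = -(7*sqrt(3))*(-8)*0**2 = -(-56*sqrt(3))*0 = -1*0 = 0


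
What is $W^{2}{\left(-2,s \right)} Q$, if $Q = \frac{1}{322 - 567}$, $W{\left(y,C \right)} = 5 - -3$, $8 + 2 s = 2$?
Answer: $- \frac{64}{245} \approx -0.26122$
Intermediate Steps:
$s = -3$ ($s = -4 + \frac{1}{2} \cdot 2 = -4 + 1 = -3$)
$W{\left(y,C \right)} = 8$ ($W{\left(y,C \right)} = 5 + 3 = 8$)
$Q = - \frac{1}{245}$ ($Q = \frac{1}{-245} = - \frac{1}{245} \approx -0.0040816$)
$W^{2}{\left(-2,s \right)} Q = 8^{2} \left(- \frac{1}{245}\right) = 64 \left(- \frac{1}{245}\right) = - \frac{64}{245}$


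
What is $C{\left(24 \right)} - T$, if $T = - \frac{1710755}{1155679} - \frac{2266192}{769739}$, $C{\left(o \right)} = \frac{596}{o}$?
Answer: $\frac{156161060553247}{5337427186686} \approx 29.258$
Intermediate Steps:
$T = - \frac{3935825347313}{889571197781}$ ($T = \left(-1710755\right) \frac{1}{1155679} - \frac{2266192}{769739} = - \frac{1710755}{1155679} - \frac{2266192}{769739} = - \frac{3935825347313}{889571197781} \approx -4.4244$)
$C{\left(24 \right)} - T = \frac{596}{24} - - \frac{3935825347313}{889571197781} = 596 \cdot \frac{1}{24} + \frac{3935825347313}{889571197781} = \frac{149}{6} + \frac{3935825347313}{889571197781} = \frac{156161060553247}{5337427186686}$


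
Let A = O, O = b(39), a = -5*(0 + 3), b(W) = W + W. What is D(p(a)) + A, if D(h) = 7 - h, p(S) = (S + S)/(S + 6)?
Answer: 245/3 ≈ 81.667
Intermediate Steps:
b(W) = 2*W
a = -15 (a = -5*3 = -15)
p(S) = 2*S/(6 + S) (p(S) = (2*S)/(6 + S) = 2*S/(6 + S))
O = 78 (O = 2*39 = 78)
A = 78
D(p(a)) + A = (7 - 2*(-15)/(6 - 15)) + 78 = (7 - 2*(-15)/(-9)) + 78 = (7 - 2*(-15)*(-1)/9) + 78 = (7 - 1*10/3) + 78 = (7 - 10/3) + 78 = 11/3 + 78 = 245/3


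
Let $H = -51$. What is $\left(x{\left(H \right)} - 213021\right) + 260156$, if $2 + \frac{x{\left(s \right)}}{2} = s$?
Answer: $47029$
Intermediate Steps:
$x{\left(s \right)} = -4 + 2 s$
$\left(x{\left(H \right)} - 213021\right) + 260156 = \left(\left(-4 + 2 \left(-51\right)\right) - 213021\right) + 260156 = \left(\left(-4 - 102\right) - 213021\right) + 260156 = \left(-106 - 213021\right) + 260156 = -213127 + 260156 = 47029$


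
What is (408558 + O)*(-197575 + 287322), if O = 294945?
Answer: 63137283741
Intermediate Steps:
(408558 + O)*(-197575 + 287322) = (408558 + 294945)*(-197575 + 287322) = 703503*89747 = 63137283741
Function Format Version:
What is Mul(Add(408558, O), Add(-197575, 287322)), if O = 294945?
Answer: 63137283741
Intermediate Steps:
Mul(Add(408558, O), Add(-197575, 287322)) = Mul(Add(408558, 294945), Add(-197575, 287322)) = Mul(703503, 89747) = 63137283741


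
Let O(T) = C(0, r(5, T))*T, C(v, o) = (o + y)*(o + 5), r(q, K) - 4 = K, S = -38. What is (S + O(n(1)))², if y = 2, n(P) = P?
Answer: 1024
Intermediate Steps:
r(q, K) = 4 + K
C(v, o) = (2 + o)*(5 + o) (C(v, o) = (o + 2)*(o + 5) = (2 + o)*(5 + o))
O(T) = T*(38 + (4 + T)² + 7*T) (O(T) = (10 + (4 + T)² + 7*(4 + T))*T = (10 + (4 + T)² + (28 + 7*T))*T = (38 + (4 + T)² + 7*T)*T = T*(38 + (4 + T)² + 7*T))
(S + O(n(1)))² = (-38 + 1*(54 + 1² + 15*1))² = (-38 + 1*(54 + 1 + 15))² = (-38 + 1*70)² = (-38 + 70)² = 32² = 1024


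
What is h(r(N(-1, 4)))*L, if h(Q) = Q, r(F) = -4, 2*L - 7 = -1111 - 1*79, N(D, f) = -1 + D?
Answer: 2366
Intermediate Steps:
L = -1183/2 (L = 7/2 + (-1111 - 1*79)/2 = 7/2 + (-1111 - 79)/2 = 7/2 + (½)*(-1190) = 7/2 - 595 = -1183/2 ≈ -591.50)
h(r(N(-1, 4)))*L = -4*(-1183/2) = 2366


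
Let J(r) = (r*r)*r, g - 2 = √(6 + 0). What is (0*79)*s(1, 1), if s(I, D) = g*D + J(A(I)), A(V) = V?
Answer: 0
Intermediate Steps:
g = 2 + √6 (g = 2 + √(6 + 0) = 2 + √6 ≈ 4.4495)
J(r) = r³ (J(r) = r²*r = r³)
s(I, D) = I³ + D*(2 + √6) (s(I, D) = (2 + √6)*D + I³ = D*(2 + √6) + I³ = I³ + D*(2 + √6))
(0*79)*s(1, 1) = (0*79)*(1³ + 1*(2 + √6)) = 0*(1 + (2 + √6)) = 0*(3 + √6) = 0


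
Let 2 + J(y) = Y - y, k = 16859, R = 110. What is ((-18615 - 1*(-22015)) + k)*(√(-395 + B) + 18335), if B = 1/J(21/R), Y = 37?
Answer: 371448765 + 20259*I*√5790769005/3829 ≈ 3.7145e+8 + 4.0263e+5*I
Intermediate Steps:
J(y) = 35 - y (J(y) = -2 + (37 - y) = 35 - y)
B = 110/3829 (B = 1/(35 - 21/110) = 1/(3829/110) = 110/3829 ≈ 0.028728)
((-18615 - 1*(-22015)) + k)*(√(-395 + B) + 18335) = ((-18615 - 1*(-22015)) + 16859)*(√(-395 + 110/3829) + 18335) = ((-18615 + 22015) + 16859)*(√(-1512345/3829) + 18335) = (3400 + 16859)*(I*√5790769005/3829 + 18335) = 20259*(18335 + I*√5790769005/3829) = 371448765 + 20259*I*√5790769005/3829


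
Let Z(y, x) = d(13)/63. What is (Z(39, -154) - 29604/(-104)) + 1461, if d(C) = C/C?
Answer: 2859407/1638 ≈ 1745.7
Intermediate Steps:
d(C) = 1
Z(y, x) = 1/63
(Z(39, -154) - 29604/(-104)) + 1461 = (1/63 - 29604/(-104)) + 1461 = (1/63 - 29604*(-1/104)) + 1461 = (1/63 + 7401/26) + 1461 = 466289/1638 + 1461 = 2859407/1638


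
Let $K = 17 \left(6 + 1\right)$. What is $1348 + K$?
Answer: $1467$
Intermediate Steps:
$K = 119$ ($K = 17 \cdot 7 = 119$)
$1348 + K = 1348 + 119 = 1467$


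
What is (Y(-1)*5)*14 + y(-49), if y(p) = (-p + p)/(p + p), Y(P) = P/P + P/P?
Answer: 140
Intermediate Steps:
Y(P) = 2 (Y(P) = 1 + 1 = 2)
y(p) = 0 (y(p) = 0/((2*p)) = 0*(1/(2*p)) = 0)
(Y(-1)*5)*14 + y(-49) = (2*5)*14 + 0 = 10*14 + 0 = 140 + 0 = 140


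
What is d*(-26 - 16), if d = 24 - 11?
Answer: -546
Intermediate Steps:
d = 13
d*(-26 - 16) = 13*(-26 - 16) = 13*(-42) = -546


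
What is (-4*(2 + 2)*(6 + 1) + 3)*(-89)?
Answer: 9701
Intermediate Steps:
(-4*(2 + 2)*(6 + 1) + 3)*(-89) = (-16*7 + 3)*(-89) = (-4*28 + 3)*(-89) = (-112 + 3)*(-89) = -109*(-89) = 9701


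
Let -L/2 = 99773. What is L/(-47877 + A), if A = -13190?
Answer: 199546/61067 ≈ 3.2677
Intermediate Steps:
L = -199546 (L = -2*99773 = -199546)
L/(-47877 + A) = -199546/(-47877 - 13190) = -199546/(-61067) = -199546*(-1/61067) = 199546/61067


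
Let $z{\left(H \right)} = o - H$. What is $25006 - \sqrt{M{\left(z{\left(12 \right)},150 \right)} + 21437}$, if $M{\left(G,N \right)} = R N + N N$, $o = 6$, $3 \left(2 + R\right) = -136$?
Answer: $25006 - 3 \sqrt{4093} \approx 24814.0$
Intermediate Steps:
$R = - \frac{142}{3}$ ($R = -2 + \frac{1}{3} \left(-136\right) = -2 - \frac{136}{3} = - \frac{142}{3} \approx -47.333$)
$z{\left(H \right)} = 6 - H$
$M{\left(G,N \right)} = N^{2} - \frac{142 N}{3}$ ($M{\left(G,N \right)} = - \frac{142 N}{3} + N N = - \frac{142 N}{3} + N^{2} = N^{2} - \frac{142 N}{3}$)
$25006 - \sqrt{M{\left(z{\left(12 \right)},150 \right)} + 21437} = 25006 - \sqrt{\frac{1}{3} \cdot 150 \left(-142 + 3 \cdot 150\right) + 21437} = 25006 - \sqrt{\frac{1}{3} \cdot 150 \left(-142 + 450\right) + 21437} = 25006 - \sqrt{\frac{1}{3} \cdot 150 \cdot 308 + 21437} = 25006 - \sqrt{15400 + 21437} = 25006 - \sqrt{36837} = 25006 - 3 \sqrt{4093}$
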